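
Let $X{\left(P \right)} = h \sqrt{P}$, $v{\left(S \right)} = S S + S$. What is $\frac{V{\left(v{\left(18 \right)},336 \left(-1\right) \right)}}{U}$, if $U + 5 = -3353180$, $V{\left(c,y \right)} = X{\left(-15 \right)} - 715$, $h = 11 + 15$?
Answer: $\frac{13}{60967} - \frac{26 i \sqrt{15}}{3353185} \approx 0.00021323 - 3.003 \cdot 10^{-5} i$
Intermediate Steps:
$v{\left(S \right)} = S + S^{2}$ ($v{\left(S \right)} = S^{2} + S = S + S^{2}$)
$h = 26$
$X{\left(P \right)} = 26 \sqrt{P}$
$V{\left(c,y \right)} = -715 + 26 i \sqrt{15}$ ($V{\left(c,y \right)} = 26 \sqrt{-15} - 715 = 26 i \sqrt{15} - 715 = -715 + 26 i \sqrt{15}$)
$U = -3353185$ ($U = -5 - 3353180 = -3353185$)
$\frac{V{\left(v{\left(18 \right)},336 \left(-1\right) \right)}}{U} = \frac{-715 + 26 i \sqrt{15}}{-3353185} = \left(-715 + 26 i \sqrt{15}\right) \left(- \frac{1}{3353185}\right) = \frac{13}{60967} - \frac{26 i \sqrt{15}}{3353185}$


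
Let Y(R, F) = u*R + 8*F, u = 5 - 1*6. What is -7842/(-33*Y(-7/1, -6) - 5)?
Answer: -3921/674 ≈ -5.8175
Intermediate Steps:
u = -1 (u = 5 - 6 = -1)
Y(R, F) = -R + 8*F
-7842/(-33*Y(-7/1, -6) - 5) = -7842/(-33*(-(-7)/1 + 8*(-6)) - 5) = -7842/(-33*(-(-7) - 48) - 5) = -7842/(-33*(-1*(-7) - 48) - 5) = -7842/(-33*(7 - 48) - 5) = -7842/(-33*(-41) - 5) = -7842/(1353 - 5) = -7842/1348 = -7842*1/1348 = -3921/674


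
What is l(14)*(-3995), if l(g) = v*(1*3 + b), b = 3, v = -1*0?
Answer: 0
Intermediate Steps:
v = 0
l(g) = 0 (l(g) = 0*(1*3 + 3) = 0*(3 + 3) = 0*6 = 0)
l(14)*(-3995) = 0*(-3995) = 0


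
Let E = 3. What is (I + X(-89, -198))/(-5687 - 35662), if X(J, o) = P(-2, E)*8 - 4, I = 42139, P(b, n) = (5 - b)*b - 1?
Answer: -14005/13783 ≈ -1.0161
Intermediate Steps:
P(b, n) = -1 + b*(5 - b) (P(b, n) = b*(5 - b) - 1 = -1 + b*(5 - b))
X(J, o) = -124 (X(J, o) = (-1 - 1*(-2)**2 + 5*(-2))*8 - 4 = (-1 - 1*4 - 10)*8 - 4 = (-1 - 4 - 10)*8 - 4 = -15*8 - 4 = -120 - 4 = -124)
(I + X(-89, -198))/(-5687 - 35662) = (42139 - 124)/(-5687 - 35662) = 42015/(-41349) = 42015*(-1/41349) = -14005/13783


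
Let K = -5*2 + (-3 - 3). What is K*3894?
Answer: -62304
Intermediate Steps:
K = -16 (K = -10 - 6 = -16)
K*3894 = -16*3894 = -62304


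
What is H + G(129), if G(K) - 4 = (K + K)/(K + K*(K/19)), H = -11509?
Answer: -851351/74 ≈ -11505.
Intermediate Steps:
G(K) = 4 + 2*K/(K + K**2/19) (G(K) = 4 + (K + K)/(K + K*(K/19)) = 4 + (2*K)/(K + K*(K*(1/19))) = 4 + (2*K)/(K + K*(K/19)) = 4 + (2*K)/(K + K**2/19) = 4 + 2*K/(K + K**2/19))
H + G(129) = -11509 + 2*(57 + 2*129)/(19 + 129) = -11509 + 2*(57 + 258)/148 = -11509 + 2*(1/148)*315 = -11509 + 315/74 = -851351/74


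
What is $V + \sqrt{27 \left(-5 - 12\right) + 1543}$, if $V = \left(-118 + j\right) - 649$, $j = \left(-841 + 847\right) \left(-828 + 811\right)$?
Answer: $-869 + 2 \sqrt{271} \approx -836.08$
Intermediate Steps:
$j = -102$ ($j = 6 \left(-17\right) = -102$)
$V = -869$ ($V = \left(-118 - 102\right) - 649 = -220 - 649 = -869$)
$V + \sqrt{27 \left(-5 - 12\right) + 1543} = -869 + \sqrt{27 \left(-5 - 12\right) + 1543} = -869 + \sqrt{27 \left(-17\right) + 1543} = -869 + \sqrt{-459 + 1543} = -869 + \sqrt{1084} = -869 + 2 \sqrt{271}$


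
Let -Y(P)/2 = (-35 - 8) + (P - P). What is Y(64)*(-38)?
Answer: -3268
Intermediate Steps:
Y(P) = 86 (Y(P) = -2*((-35 - 8) + (P - P)) = -2*(-43 + 0) = -2*(-43) = 86)
Y(64)*(-38) = 86*(-38) = -3268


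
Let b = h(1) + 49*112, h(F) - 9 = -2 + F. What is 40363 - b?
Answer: 34867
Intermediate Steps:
h(F) = 7 + F (h(F) = 9 + (-2 + F) = 7 + F)
b = 5496 (b = (7 + 1) + 49*112 = 8 + 5488 = 5496)
40363 - b = 40363 - 1*5496 = 40363 - 5496 = 34867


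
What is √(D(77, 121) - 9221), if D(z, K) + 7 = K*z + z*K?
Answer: √9406 ≈ 96.984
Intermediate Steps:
D(z, K) = -7 + 2*K*z (D(z, K) = -7 + (K*z + z*K) = -7 + (K*z + K*z) = -7 + 2*K*z)
√(D(77, 121) - 9221) = √((-7 + 2*121*77) - 9221) = √((-7 + 18634) - 9221) = √(18627 - 9221) = √9406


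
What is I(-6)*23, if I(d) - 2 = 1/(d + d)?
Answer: 529/12 ≈ 44.083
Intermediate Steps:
I(d) = 2 + 1/(2*d) (I(d) = 2 + 1/(d + d) = 2 + 1/(2*d))
I(-6)*23 = (2 + (1/2)/(-6))*23 = (2 + (1/2)*(-1/6))*23 = (2 - 1/12)*23 = (23/12)*23 = 529/12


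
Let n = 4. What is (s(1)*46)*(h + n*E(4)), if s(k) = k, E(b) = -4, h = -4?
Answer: -920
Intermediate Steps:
(s(1)*46)*(h + n*E(4)) = (1*46)*(-4 + 4*(-4)) = 46*(-4 - 16) = 46*(-20) = -920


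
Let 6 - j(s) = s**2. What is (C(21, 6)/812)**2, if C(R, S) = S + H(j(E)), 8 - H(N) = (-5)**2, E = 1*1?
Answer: 121/659344 ≈ 0.00018352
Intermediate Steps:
E = 1
j(s) = 6 - s**2
H(N) = -17 (H(N) = 8 - 1*(-5)**2 = 8 - 1*25 = 8 - 25 = -17)
C(R, S) = -17 + S (C(R, S) = S - 17 = -17 + S)
(C(21, 6)/812)**2 = ((-17 + 6)/812)**2 = (-11*1/812)**2 = (-11/812)**2 = 121/659344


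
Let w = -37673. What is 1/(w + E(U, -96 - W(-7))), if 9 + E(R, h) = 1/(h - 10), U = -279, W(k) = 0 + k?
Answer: -99/3730519 ≈ -2.6538e-5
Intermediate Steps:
W(k) = k
E(R, h) = -9 + 1/(-10 + h) (E(R, h) = -9 + 1/(h - 10) = -9 + 1/(-10 + h))
1/(w + E(U, -96 - W(-7))) = 1/(-37673 + (91 - 9*(-96 - 1*(-7)))/(-10 + (-96 - 1*(-7)))) = 1/(-37673 + (91 - 9*(-96 + 7))/(-10 + (-96 + 7))) = 1/(-37673 + (91 - 9*(-89))/(-10 - 89)) = 1/(-37673 + (91 + 801)/(-99)) = 1/(-37673 - 1/99*892) = 1/(-37673 - 892/99) = 1/(-3730519/99) = -99/3730519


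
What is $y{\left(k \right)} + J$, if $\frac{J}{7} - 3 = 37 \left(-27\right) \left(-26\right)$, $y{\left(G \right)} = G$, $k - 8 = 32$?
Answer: $181879$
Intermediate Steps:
$k = 40$ ($k = 8 + 32 = 40$)
$J = 181839$ ($J = 21 + 7 \cdot 37 \left(-27\right) \left(-26\right) = 21 + 7 \left(\left(-999\right) \left(-26\right)\right) = 21 + 7 \cdot 25974 = 21 + 181818 = 181839$)
$y{\left(k \right)} + J = 40 + 181839 = 181879$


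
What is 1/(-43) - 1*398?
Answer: -17115/43 ≈ -398.02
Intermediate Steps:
1/(-43) - 1*398 = -1/43 - 398 = -17115/43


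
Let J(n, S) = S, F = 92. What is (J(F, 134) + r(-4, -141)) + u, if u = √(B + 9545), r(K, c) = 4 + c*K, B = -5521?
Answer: 702 + 2*√1006 ≈ 765.43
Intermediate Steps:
r(K, c) = 4 + K*c
u = 2*√1006 (u = √(-5521 + 9545) = √4024 = 2*√1006 ≈ 63.435)
(J(F, 134) + r(-4, -141)) + u = (134 + (4 - 4*(-141))) + 2*√1006 = (134 + (4 + 564)) + 2*√1006 = (134 + 568) + 2*√1006 = 702 + 2*√1006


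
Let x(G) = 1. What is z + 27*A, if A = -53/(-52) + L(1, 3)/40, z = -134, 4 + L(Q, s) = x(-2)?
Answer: -56423/520 ≈ -108.51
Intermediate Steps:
L(Q, s) = -3 (L(Q, s) = -4 + 1 = -3)
A = 491/520 (A = -53/(-52) - 3/40 = -53*(-1/52) - 3*1/40 = 53/52 - 3/40 = 491/520 ≈ 0.94423)
z + 27*A = -134 + 27*(491/520) = -134 + 13257/520 = -56423/520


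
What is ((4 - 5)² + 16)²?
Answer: 289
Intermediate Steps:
((4 - 5)² + 16)² = ((-1)² + 16)² = (1 + 16)² = 17² = 289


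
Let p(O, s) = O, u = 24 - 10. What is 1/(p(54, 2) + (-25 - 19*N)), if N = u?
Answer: -1/237 ≈ -0.0042194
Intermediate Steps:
u = 14
N = 14
1/(p(54, 2) + (-25 - 19*N)) = 1/(54 + (-25 - 19*14)) = 1/(54 + (-25 - 266)) = 1/(54 - 291) = 1/(-237) = -1/237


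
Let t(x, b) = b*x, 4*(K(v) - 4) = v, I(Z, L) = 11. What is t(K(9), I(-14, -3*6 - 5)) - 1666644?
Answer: -6666301/4 ≈ -1.6666e+6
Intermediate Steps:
K(v) = 4 + v/4
t(K(9), I(-14, -3*6 - 5)) - 1666644 = 11*(4 + (¼)*9) - 1666644 = 11*(4 + 9/4) - 1666644 = 11*(25/4) - 1666644 = 275/4 - 1666644 = -6666301/4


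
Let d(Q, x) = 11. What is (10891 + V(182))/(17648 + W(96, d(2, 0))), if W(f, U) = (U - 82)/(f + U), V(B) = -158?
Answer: 1148431/1888265 ≈ 0.60819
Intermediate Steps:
W(f, U) = (-82 + U)/(U + f)
(10891 + V(182))/(17648 + W(96, d(2, 0))) = (10891 - 158)/(17648 + (-82 + 11)/(11 + 96)) = 10733/(17648 - 71/107) = 10733/(1888265/107) = 10733*(107/1888265) = 1148431/1888265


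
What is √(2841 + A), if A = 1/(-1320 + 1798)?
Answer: √649123522/478 ≈ 53.301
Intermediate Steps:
A = 1/478 ≈ 0.0020920
√(2841 + A) = √(2841 + 1/478) = √(1357999/478) = √649123522/478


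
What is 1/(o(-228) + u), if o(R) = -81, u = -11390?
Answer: -1/11471 ≈ -8.7176e-5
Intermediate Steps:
1/(o(-228) + u) = 1/(-81 - 11390) = 1/(-11471) = -1/11471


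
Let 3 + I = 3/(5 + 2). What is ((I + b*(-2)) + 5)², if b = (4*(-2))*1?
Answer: 16641/49 ≈ 339.61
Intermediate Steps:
I = -18/7 (I = -3 + 3/(5 + 2) = -3 + 3/7 = -18/7 ≈ -2.5714)
b = -8 (b = -8*1 = -8)
((I + b*(-2)) + 5)² = ((-18/7 - 8*(-2)) + 5)² = ((-18/7 + 16) + 5)² = (94/7 + 5)² = (129/7)² = 16641/49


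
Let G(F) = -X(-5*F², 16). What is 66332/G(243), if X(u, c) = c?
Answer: -16583/4 ≈ -4145.8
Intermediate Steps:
G(F) = -16 (G(F) = -1*16 = -16)
66332/G(243) = 66332/(-16) = 66332*(-1/16) = -16583/4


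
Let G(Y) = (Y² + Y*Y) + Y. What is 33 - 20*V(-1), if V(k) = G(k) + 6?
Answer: -107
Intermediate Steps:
G(Y) = Y + 2*Y² (G(Y) = (Y² + Y²) + Y = 2*Y² + Y = Y + 2*Y²)
V(k) = 6 + k*(1 + 2*k) (V(k) = k*(1 + 2*k) + 6 = 6 + k*(1 + 2*k))
33 - 20*V(-1) = 33 - 20*(6 - (1 + 2*(-1))) = 33 - 20*(6 - (1 - 2)) = 33 - 20*(6 - 1*(-1)) = 33 - 20*(6 + 1) = 33 - 20*7 = 33 - 140 = -107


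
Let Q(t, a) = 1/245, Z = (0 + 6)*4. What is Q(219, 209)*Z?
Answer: 24/245 ≈ 0.097959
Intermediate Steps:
Z = 24 (Z = 6*4 = 24)
Q(t, a) = 1/245
Q(219, 209)*Z = (1/245)*24 = 24/245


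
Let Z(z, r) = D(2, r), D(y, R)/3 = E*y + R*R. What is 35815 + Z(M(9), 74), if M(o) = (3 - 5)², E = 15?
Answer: 52333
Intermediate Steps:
M(o) = 4 (M(o) = (-2)² = 4)
D(y, R) = 3*R² + 45*y (D(y, R) = 3*(15*y + R*R) = 3*(15*y + R²) = 3*(R² + 15*y) = 3*R² + 45*y)
Z(z, r) = 90 + 3*r² (Z(z, r) = 3*r² + 45*2 = 3*r² + 90 = 90 + 3*r²)
35815 + Z(M(9), 74) = 35815 + (90 + 3*74²) = 35815 + (90 + 3*5476) = 35815 + (90 + 16428) = 35815 + 16518 = 52333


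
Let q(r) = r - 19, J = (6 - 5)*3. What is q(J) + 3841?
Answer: 3825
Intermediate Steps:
J = 3 (J = 1*3 = 3)
q(r) = -19 + r
q(J) + 3841 = (-19 + 3) + 3841 = -16 + 3841 = 3825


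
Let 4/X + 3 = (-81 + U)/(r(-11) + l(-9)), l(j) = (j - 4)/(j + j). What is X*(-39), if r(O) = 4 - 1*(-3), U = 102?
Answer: 556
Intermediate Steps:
l(j) = (-4 + j)/(2*j) (l(j) = (-4 + j)/((2*j)) = (-4 + j)*(1/(2*j)) = (-4 + j)/(2*j))
r(O) = 7 (r(O) = 4 + 3 = 7)
X = -556/39 (X = 4/(-3 + (-81 + 102)/(7 + (½)*(-4 - 9)/(-9))) = 4/(-3 + 21/(7 + (½)*(-⅑)*(-13))) = 4/(-3 + 21/(7 + 13/18)) = 4/(-3 + 21/(139/18)) = 4/(-3 + 21*(18/139)) = 4/(-3 + 378/139) = 4/(-39/139) = 4*(-139/39) = -556/39 ≈ -14.256)
X*(-39) = -556/39*(-39) = 556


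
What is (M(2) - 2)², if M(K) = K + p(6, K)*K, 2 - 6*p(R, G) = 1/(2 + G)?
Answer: 49/144 ≈ 0.34028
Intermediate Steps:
p(R, G) = ⅓ - 1/(6*(2 + G))
M(K) = K + K*(3 + 2*K)/(6*(2 + K)) (M(K) = K + ((3 + 2*K)/(6*(2 + K)))*K = K + K*(3 + 2*K)/(6*(2 + K)))
(M(2) - 2)² = ((⅙)*2*(15 + 8*2)/(2 + 2) - 2)² = ((⅙)*2*(15 + 16)/4 - 2)² = ((⅙)*2*(¼)*31 - 2)² = (31/12 - 2)² = (7/12)² = 49/144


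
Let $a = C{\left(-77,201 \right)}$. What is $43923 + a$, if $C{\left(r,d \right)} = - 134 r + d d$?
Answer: $94642$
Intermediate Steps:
$C{\left(r,d \right)} = d^{2} - 134 r$ ($C{\left(r,d \right)} = - 134 r + d^{2} = d^{2} - 134 r$)
$a = 50719$ ($a = 201^{2} - -10318 = 40401 + 10318 = 50719$)
$43923 + a = 43923 + 50719 = 94642$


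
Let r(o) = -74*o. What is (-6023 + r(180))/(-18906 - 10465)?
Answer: 841/1277 ≈ 0.65858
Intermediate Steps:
(-6023 + r(180))/(-18906 - 10465) = (-6023 - 74*180)/(-18906 - 10465) = (-6023 - 13320)/(-29371) = -19343*(-1/29371) = 841/1277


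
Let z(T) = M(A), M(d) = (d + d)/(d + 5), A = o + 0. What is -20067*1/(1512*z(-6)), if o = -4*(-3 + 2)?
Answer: -6689/448 ≈ -14.931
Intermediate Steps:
o = 4 (o = -4*(-1) = 4)
A = 4 (A = 4 + 0 = 4)
M(d) = 2*d/(5 + d) (M(d) = (2*d)/(5 + d) = 2*d/(5 + d))
z(T) = 8/9 (z(T) = 2*4/(5 + 4) = 2*4/9 = 2*4*(1/9) = 8/9)
-20067*1/(1512*z(-6)) = -20067/(((8/9)*42)*36) = -20067/((112/3)*36) = -20067/1344 = -20067*1/1344 = -6689/448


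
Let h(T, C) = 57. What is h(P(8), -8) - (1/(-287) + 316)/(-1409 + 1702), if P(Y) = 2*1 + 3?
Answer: 4702496/84091 ≈ 55.922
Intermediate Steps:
P(Y) = 5 (P(Y) = 2 + 3 = 5)
h(P(8), -8) - (1/(-287) + 316)/(-1409 + 1702) = 57 - (1/(-287) + 316)/(-1409 + 1702) = 57 - (-1/287 + 316)/293 = 57 - 90691/(287*293) = 57 - 1*90691/84091 = 57 - 90691/84091 = 4702496/84091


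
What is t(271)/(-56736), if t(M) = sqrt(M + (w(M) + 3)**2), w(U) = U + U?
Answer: -sqrt(18581)/14184 ≈ -0.0096103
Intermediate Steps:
w(U) = 2*U
t(M) = sqrt(M + (3 + 2*M)**2) (t(M) = sqrt(M + (2*M + 3)**2) = sqrt(M + (3 + 2*M)**2))
t(271)/(-56736) = sqrt(271 + (3 + 2*271)**2)/(-56736) = sqrt(271 + (3 + 542)**2)*(-1/56736) = sqrt(271 + 545**2)*(-1/56736) = sqrt(271 + 297025)*(-1/56736) = sqrt(297296)*(-1/56736) = (4*sqrt(18581))*(-1/56736) = -sqrt(18581)/14184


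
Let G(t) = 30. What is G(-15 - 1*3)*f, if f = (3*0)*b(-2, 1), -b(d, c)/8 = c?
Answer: 0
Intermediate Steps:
b(d, c) = -8*c
f = 0 (f = (3*0)*(-8*1) = 0*(-8) = 0)
G(-15 - 1*3)*f = 30*0 = 0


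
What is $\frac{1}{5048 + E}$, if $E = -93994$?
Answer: $- \frac{1}{88946} \approx -1.1243 \cdot 10^{-5}$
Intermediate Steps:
$\frac{1}{5048 + E} = \frac{1}{5048 - 93994} = \frac{1}{-88946} = - \frac{1}{88946}$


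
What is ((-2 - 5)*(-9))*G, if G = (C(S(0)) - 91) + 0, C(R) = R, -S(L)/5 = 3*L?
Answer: -5733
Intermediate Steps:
S(L) = -15*L
G = -91 (G = (-15*0 - 91) + 0 = (0 - 91) + 0 = -91 + 0 = -91)
((-2 - 5)*(-9))*G = ((-2 - 5)*(-9))*(-91) = -7*(-9)*(-91) = 63*(-91) = -5733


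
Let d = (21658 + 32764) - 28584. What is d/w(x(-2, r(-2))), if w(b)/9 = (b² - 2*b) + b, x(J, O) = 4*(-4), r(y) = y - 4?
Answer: 12919/1224 ≈ 10.555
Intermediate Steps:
r(y) = -4 + y
x(J, O) = -16
w(b) = -9*b + 9*b² (w(b) = 9*((b² - 2*b) + b) = 9*(b² - b) = -9*b + 9*b²)
d = 25838 (d = 54422 - 28584 = 25838)
d/w(x(-2, r(-2))) = 25838/((9*(-16)*(-1 - 16))) = 25838/((9*(-16)*(-17))) = 25838/2448 = 25838*(1/2448) = 12919/1224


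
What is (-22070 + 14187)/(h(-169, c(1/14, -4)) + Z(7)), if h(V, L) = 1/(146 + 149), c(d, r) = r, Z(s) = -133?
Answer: 2325485/39234 ≈ 59.272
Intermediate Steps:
h(V, L) = 1/295
(-22070 + 14187)/(h(-169, c(1/14, -4)) + Z(7)) = (-22070 + 14187)/(1/295 - 133) = -7883/(-39234/295) = -7883*(-295/39234) = 2325485/39234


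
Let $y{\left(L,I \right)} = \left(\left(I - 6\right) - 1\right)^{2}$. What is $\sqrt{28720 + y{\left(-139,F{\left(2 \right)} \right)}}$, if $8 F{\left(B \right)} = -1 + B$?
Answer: $\frac{\sqrt{1841105}}{8} \approx 169.61$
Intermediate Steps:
$F{\left(B \right)} = - \frac{1}{8} + \frac{B}{8}$ ($F{\left(B \right)} = \frac{-1 + B}{8} = - \frac{1}{8} + \frac{B}{8}$)
$y{\left(L,I \right)} = \left(-7 + I\right)^{2}$ ($y{\left(L,I \right)} = \left(\left(-6 + I\right) - 1\right)^{2} = \left(-7 + I\right)^{2}$)
$\sqrt{28720 + y{\left(-139,F{\left(2 \right)} \right)}} = \sqrt{28720 + \left(-7 + \left(- \frac{1}{8} + \frac{1}{8} \cdot 2\right)\right)^{2}} = \sqrt{28720 + \left(-7 + \left(- \frac{1}{8} + \frac{1}{4}\right)\right)^{2}} = \sqrt{28720 + \left(-7 + \frac{1}{8}\right)^{2}} = \sqrt{28720 + \left(- \frac{55}{8}\right)^{2}} = \sqrt{28720 + \frac{3025}{64}} = \sqrt{\frac{1841105}{64}} = \frac{\sqrt{1841105}}{8}$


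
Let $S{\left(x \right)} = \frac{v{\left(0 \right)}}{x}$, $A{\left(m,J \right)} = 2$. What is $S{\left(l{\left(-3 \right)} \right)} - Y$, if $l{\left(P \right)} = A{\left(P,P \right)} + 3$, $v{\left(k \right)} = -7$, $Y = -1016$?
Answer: $\frac{5073}{5} \approx 1014.6$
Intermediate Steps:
$l{\left(P \right)} = 5$ ($l{\left(P \right)} = 2 + 3 = 5$)
$S{\left(x \right)} = - \frac{7}{x}$
$S{\left(l{\left(-3 \right)} \right)} - Y = - \frac{7}{5} - -1016 = \left(-7\right) \frac{1}{5} + 1016 = - \frac{7}{5} + 1016 = \frac{5073}{5}$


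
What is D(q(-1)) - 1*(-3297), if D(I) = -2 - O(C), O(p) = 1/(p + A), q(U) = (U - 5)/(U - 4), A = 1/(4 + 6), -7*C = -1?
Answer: 55945/17 ≈ 3290.9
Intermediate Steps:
C = ⅐ (C = -⅐*(-1) = ⅐ ≈ 0.14286)
A = ⅒ (A = 1/10 = ⅒ ≈ 0.10000)
q(U) = (-5 + U)/(-4 + U)
O(p) = 1/(⅒ + p) (O(p) = 1/(p + ⅒) = 1/(⅒ + p))
D(I) = -104/17 (D(I) = -2 - 10/(1 + 10*(⅐)) = -2 - 10/(1 + 10/7) = -2 - 10/17/7 = -2 - 10*7/17 = -2 - 1*70/17 = -2 - 70/17 = -104/17)
D(q(-1)) - 1*(-3297) = -104/17 - 1*(-3297) = -104/17 + 3297 = 55945/17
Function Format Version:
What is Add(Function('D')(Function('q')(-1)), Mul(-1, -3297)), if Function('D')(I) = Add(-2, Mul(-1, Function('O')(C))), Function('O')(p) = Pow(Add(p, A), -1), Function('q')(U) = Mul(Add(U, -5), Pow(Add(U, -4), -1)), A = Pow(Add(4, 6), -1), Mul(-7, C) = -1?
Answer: Rational(55945, 17) ≈ 3290.9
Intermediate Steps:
C = Rational(1, 7) (C = Mul(Rational(-1, 7), -1) = Rational(1, 7) ≈ 0.14286)
A = Rational(1, 10) (A = Pow(10, -1) = Rational(1, 10) ≈ 0.10000)
Function('q')(U) = Mul(Pow(Add(-4, U), -1), Add(-5, U)) (Function('q')(U) = Mul(Add(-5, U), Pow(Add(-4, U), -1)) = Mul(Pow(Add(-4, U), -1), Add(-5, U)))
Function('O')(p) = Pow(Add(Rational(1, 10), p), -1) (Function('O')(p) = Pow(Add(p, Rational(1, 10)), -1) = Pow(Add(Rational(1, 10), p), -1))
Function('D')(I) = Rational(-104, 17) (Function('D')(I) = Add(-2, Mul(-1, Mul(10, Pow(Add(1, Mul(10, Rational(1, 7))), -1)))) = Add(-2, Mul(-1, Mul(10, Pow(Add(1, Rational(10, 7)), -1)))) = Add(-2, Mul(-1, Mul(10, Pow(Rational(17, 7), -1)))) = Add(-2, Mul(-1, Mul(10, Rational(7, 17)))) = Add(-2, Mul(-1, Rational(70, 17))) = Add(-2, Rational(-70, 17)) = Rational(-104, 17))
Add(Function('D')(Function('q')(-1)), Mul(-1, -3297)) = Add(Rational(-104, 17), Mul(-1, -3297)) = Add(Rational(-104, 17), 3297) = Rational(55945, 17)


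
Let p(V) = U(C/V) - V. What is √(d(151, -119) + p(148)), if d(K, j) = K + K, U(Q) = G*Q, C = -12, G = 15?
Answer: √209161/37 ≈ 12.361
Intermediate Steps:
U(Q) = 15*Q
d(K, j) = 2*K
p(V) = -V - 180/V (p(V) = 15*(-12/V) - V = -180/V - V = -V - 180/V)
√(d(151, -119) + p(148)) = √(2*151 + (-1*148 - 180/148)) = √(302 + (-148 - 180*1/148)) = √(302 + (-148 - 45/37)) = √(302 - 5521/37) = √(5653/37) = √209161/37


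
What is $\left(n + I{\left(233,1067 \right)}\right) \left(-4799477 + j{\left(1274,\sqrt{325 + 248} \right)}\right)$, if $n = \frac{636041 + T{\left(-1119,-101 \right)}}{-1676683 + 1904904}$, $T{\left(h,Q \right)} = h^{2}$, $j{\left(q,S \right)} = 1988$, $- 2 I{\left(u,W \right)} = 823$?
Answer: $\frac{882975350958231}{456442} \approx 1.9345 \cdot 10^{9}$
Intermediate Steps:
$I{\left(u,W \right)} = - \frac{823}{2}$ ($I{\left(u,W \right)} = \left(- \frac{1}{2}\right) 823 = - \frac{823}{2}$)
$n = \frac{1888202}{228221}$ ($n = \frac{636041 + \left(-1119\right)^{2}}{-1676683 + 1904904} = \frac{636041 + 1252161}{228221} = 1888202 \cdot \frac{1}{228221} = \frac{1888202}{228221} \approx 8.2736$)
$\left(n + I{\left(233,1067 \right)}\right) \left(-4799477 + j{\left(1274,\sqrt{325 + 248} \right)}\right) = \left(\frac{1888202}{228221} - \frac{823}{2}\right) \left(-4799477 + 1988\right) = \left(- \frac{184049479}{456442}\right) \left(-4797489\right) = \frac{882975350958231}{456442}$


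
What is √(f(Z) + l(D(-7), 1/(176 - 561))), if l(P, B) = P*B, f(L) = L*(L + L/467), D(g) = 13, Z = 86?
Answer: √239595753552155/179795 ≈ 86.092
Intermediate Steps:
f(L) = 468*L²/467 (f(L) = L*(L + L*(1/467)) = L*(L + L/467) = L*(468*L/467) = 468*L²/467)
l(P, B) = B*P
√(f(Z) + l(D(-7), 1/(176 - 561))) = √((468/467)*86² + 13/(176 - 561)) = √((468/467)*7396 + 13/(-385)) = √(3461328/467 - 1/385*13) = √(3461328/467 - 13/385) = √(1332605209/179795) = √239595753552155/179795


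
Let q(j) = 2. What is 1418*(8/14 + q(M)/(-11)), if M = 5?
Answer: 42540/77 ≈ 552.47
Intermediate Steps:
1418*(8/14 + q(M)/(-11)) = 1418*(8/14 + 2/(-11)) = 1418*(8*(1/14) + 2*(-1/11)) = 1418*(4/7 - 2/11) = 1418*(30/77) = 42540/77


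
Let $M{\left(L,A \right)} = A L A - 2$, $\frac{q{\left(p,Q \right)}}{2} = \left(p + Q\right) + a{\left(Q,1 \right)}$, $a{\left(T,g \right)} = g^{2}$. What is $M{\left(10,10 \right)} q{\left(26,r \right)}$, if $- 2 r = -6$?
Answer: $59880$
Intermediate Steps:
$r = 3$ ($r = \left(- \frac{1}{2}\right) \left(-6\right) = 3$)
$q{\left(p,Q \right)} = 2 + 2 Q + 2 p$ ($q{\left(p,Q \right)} = 2 \left(\left(p + Q\right) + 1^{2}\right) = 2 \left(\left(Q + p\right) + 1\right) = 2 \left(1 + Q + p\right) = 2 + 2 Q + 2 p$)
$M{\left(L,A \right)} = -2 + L A^{2}$ ($M{\left(L,A \right)} = L A^{2} - 2 = -2 + L A^{2}$)
$M{\left(10,10 \right)} q{\left(26,r \right)} = \left(-2 + 10 \cdot 10^{2}\right) \left(2 + 2 \cdot 3 + 2 \cdot 26\right) = \left(-2 + 10 \cdot 100\right) \left(2 + 6 + 52\right) = \left(-2 + 1000\right) 60 = 998 \cdot 60 = 59880$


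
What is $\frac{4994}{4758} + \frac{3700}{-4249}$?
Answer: $\frac{1807453}{10108371} \approx 0.17881$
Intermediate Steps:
$\frac{4994}{4758} + \frac{3700}{-4249} = 4994 \cdot \frac{1}{4758} + 3700 \left(- \frac{1}{4249}\right) = \frac{2497}{2379} - \frac{3700}{4249} = \frac{1807453}{10108371}$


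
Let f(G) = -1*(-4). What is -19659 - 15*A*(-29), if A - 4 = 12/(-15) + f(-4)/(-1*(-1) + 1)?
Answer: -17397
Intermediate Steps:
f(G) = 4
A = 26/5 (A = 4 + (12/(-15) + 4/(-1*(-1) + 1)) = 4 + (12*(-1/15) + 4/(1 + 1)) = 4 + (-4/5 + 4/2) = 4 + (-4/5 + 4*(1/2)) = 4 + (-4/5 + 2) = 4 + 6/5 = 26/5 ≈ 5.2000)
-19659 - 15*A*(-29) = -19659 - 15*(26/5)*(-29) = -19659 - 78*(-29) = -19659 - 1*(-2262) = -19659 + 2262 = -17397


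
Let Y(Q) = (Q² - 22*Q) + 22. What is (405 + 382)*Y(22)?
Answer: 17314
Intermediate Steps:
Y(Q) = 22 + Q² - 22*Q
(405 + 382)*Y(22) = (405 + 382)*(22 + 22² - 22*22) = 787*(22 + 484 - 484) = 787*22 = 17314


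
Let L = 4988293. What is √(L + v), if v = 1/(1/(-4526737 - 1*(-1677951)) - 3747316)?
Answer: 35*√464062156436740171445163212891/10675301358377 ≈ 2233.4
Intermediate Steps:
v = -2848786/10675301358377 (v = 1/(1/(-4526737 + 1677951) - 3747316) = 1/(1/(-2848786) - 3747316) = 1/(-1/2848786 - 3747316) = 1/(-10675301358377/2848786) = -2848786/10675301358377 ≈ -2.6686e-7)
√(L + v) = √(4988293 - 2848786/10675301358377) = √(53251531038879631675/10675301358377) = 35*√464062156436740171445163212891/10675301358377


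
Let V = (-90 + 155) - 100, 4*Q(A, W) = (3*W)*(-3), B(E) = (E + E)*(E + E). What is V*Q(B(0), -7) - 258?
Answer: -3237/4 ≈ -809.25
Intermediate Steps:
B(E) = 4*E**2 (B(E) = (2*E)*(2*E) = 4*E**2)
Q(A, W) = -9*W/4 (Q(A, W) = ((3*W)*(-3))/4 = (-9*W)/4 = -9*W/4)
V = -35 (V = 65 - 100 = -35)
V*Q(B(0), -7) - 258 = -(-315)*(-7)/4 - 258 = -35*63/4 - 258 = -2205/4 - 258 = -3237/4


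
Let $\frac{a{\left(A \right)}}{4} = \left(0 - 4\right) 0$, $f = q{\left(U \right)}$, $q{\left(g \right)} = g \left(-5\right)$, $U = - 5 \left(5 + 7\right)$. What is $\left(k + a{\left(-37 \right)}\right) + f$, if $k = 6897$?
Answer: $7197$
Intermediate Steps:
$U = -60$ ($U = \left(-5\right) 12 = -60$)
$q{\left(g \right)} = - 5 g$
$f = 300$ ($f = \left(-5\right) \left(-60\right) = 300$)
$a{\left(A \right)} = 0$ ($a{\left(A \right)} = 4 \left(0 - 4\right) 0 = 4 \left(\left(-4\right) 0\right) = 4 \cdot 0 = 0$)
$\left(k + a{\left(-37 \right)}\right) + f = \left(6897 + 0\right) + 300 = 6897 + 300 = 7197$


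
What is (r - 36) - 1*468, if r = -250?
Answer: -754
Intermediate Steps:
(r - 36) - 1*468 = (-250 - 36) - 1*468 = -286 - 468 = -754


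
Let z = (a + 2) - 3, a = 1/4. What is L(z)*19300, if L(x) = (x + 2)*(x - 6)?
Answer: -651375/4 ≈ -1.6284e+5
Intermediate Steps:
a = ¼ (a = 1*(¼) = ¼ ≈ 0.25000)
z = -¾ (z = (¼ + 2) - 3 = 9/4 - 3 = -¾ ≈ -0.75000)
L(x) = (-6 + x)*(2 + x) (L(x) = (2 + x)*(-6 + x) = (-6 + x)*(2 + x))
L(z)*19300 = (-12 + (-¾)² - 4*(-¾))*19300 = (-12 + 9/16 + 3)*19300 = -135/16*19300 = -651375/4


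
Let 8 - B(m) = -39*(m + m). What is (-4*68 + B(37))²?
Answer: 6874884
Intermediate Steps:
B(m) = 8 + 78*m (B(m) = 8 - (-39)*(m + m) = 8 - (-39)*2*m = 8 - (-78)*m = 8 + 78*m)
(-4*68 + B(37))² = (-4*68 + (8 + 78*37))² = (-272 + (8 + 2886))² = (-272 + 2894)² = 2622² = 6874884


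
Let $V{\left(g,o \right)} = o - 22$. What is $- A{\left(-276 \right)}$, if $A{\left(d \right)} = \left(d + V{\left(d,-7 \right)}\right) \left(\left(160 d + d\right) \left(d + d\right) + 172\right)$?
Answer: $7481297420$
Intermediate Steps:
$V{\left(g,o \right)} = -22 + o$
$A{\left(d \right)} = \left(-29 + d\right) \left(172 + 322 d^{2}\right)$ ($A{\left(d \right)} = \left(d - 29\right) \left(\left(160 d + d\right) \left(d + d\right) + 172\right) = \left(d - 29\right) \left(161 d 2 d + 172\right) = \left(-29 + d\right) \left(322 d^{2} + 172\right) = \left(-29 + d\right) \left(172 + 322 d^{2}\right)$)
$- A{\left(-276 \right)} = - (-4988 - 9338 \left(-276\right)^{2} + 172 \left(-276\right) + 322 \left(-276\right)^{3}) = - (-4988 - 711331488 - 47472 + 322 \left(-21024576\right)) = - (-4988 - 711331488 - 47472 - 6769913472) = \left(-1\right) \left(-7481297420\right) = 7481297420$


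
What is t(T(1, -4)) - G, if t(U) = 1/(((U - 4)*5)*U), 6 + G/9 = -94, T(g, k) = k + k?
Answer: 432001/480 ≈ 900.00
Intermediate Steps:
T(g, k) = 2*k
G = -900 (G = -54 + 9*(-94) = -54 - 846 = -900)
t(U) = 1/(U*(-20 + 5*U)) (t(U) = 1/(((-4 + U)*5)*U) = 1/((-20 + 5*U)*U) = 1/(U*(-20 + 5*U)))
t(T(1, -4)) - G = 1/(5*((2*(-4)))*(-4 + 2*(-4))) - 1*(-900) = (⅕)/(-8*(-4 - 8)) + 900 = (⅕)*(-⅛)/(-12) + 900 = (⅕)*(-⅛)*(-1/12) + 900 = 1/480 + 900 = 432001/480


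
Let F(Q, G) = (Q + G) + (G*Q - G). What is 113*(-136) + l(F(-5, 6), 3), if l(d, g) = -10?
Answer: -15378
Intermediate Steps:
F(Q, G) = Q + G*Q (F(Q, G) = (G + Q) + (-G + G*Q) = Q + G*Q)
113*(-136) + l(F(-5, 6), 3) = 113*(-136) - 10 = -15368 - 10 = -15378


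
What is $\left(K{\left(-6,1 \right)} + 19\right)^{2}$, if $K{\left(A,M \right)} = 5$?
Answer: $576$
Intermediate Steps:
$\left(K{\left(-6,1 \right)} + 19\right)^{2} = \left(5 + 19\right)^{2} = 24^{2} = 576$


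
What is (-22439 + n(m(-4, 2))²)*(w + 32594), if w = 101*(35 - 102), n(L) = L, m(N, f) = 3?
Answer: -579299610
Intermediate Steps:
w = -6767 (w = 101*(-67) = -6767)
(-22439 + n(m(-4, 2))²)*(w + 32594) = (-22439 + 3²)*(-6767 + 32594) = (-22439 + 9)*25827 = -22430*25827 = -579299610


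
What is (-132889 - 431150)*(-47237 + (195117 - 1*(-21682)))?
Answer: -95639580918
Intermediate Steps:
(-132889 - 431150)*(-47237 + (195117 - 1*(-21682))) = -564039*(-47237 + (195117 + 21682)) = -564039*(-47237 + 216799) = -564039*169562 = -95639580918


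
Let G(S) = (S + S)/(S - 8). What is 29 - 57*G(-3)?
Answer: -23/11 ≈ -2.0909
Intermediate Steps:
G(S) = 2*S/(-8 + S) (G(S) = (2*S)/(-8 + S) = 2*S/(-8 + S))
29 - 57*G(-3) = 29 - 114*(-3)/(-8 - 3) = 29 - 114*(-3)/(-11) = 29 - 114*(-3)*(-1)/11 = 29 - 57*6/11 = 29 - 342/11 = -23/11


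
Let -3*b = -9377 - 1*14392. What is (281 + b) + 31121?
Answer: 39325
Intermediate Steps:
b = 7923 (b = -(-9377 - 1*14392)/3 = -(-9377 - 14392)/3 = -1/3*(-23769) = 7923)
(281 + b) + 31121 = (281 + 7923) + 31121 = 8204 + 31121 = 39325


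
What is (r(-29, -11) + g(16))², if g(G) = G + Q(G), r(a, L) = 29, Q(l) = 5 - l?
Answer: 1156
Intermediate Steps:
g(G) = 5 (g(G) = G + (5 - G) = 5)
(r(-29, -11) + g(16))² = (29 + 5)² = 34² = 1156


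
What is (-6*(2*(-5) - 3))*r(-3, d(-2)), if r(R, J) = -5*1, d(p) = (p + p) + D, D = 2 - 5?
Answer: -390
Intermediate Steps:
D = -3
d(p) = -3 + 2*p (d(p) = (p + p) - 3 = 2*p - 3 = -3 + 2*p)
r(R, J) = -5
(-6*(2*(-5) - 3))*r(-3, d(-2)) = -6*(2*(-5) - 3)*(-5) = -6*(-10 - 3)*(-5) = -6*(-13)*(-5) = 78*(-5) = -390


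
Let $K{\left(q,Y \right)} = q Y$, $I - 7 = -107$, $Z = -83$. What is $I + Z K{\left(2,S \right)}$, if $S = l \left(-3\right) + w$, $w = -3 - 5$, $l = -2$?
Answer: $232$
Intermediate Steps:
$w = -8$
$I = -100$ ($I = 7 - 107 = -100$)
$S = -2$ ($S = \left(-2\right) \left(-3\right) - 8 = 6 - 8 = -2$)
$K{\left(q,Y \right)} = Y q$
$I + Z K{\left(2,S \right)} = -100 - 83 \left(\left(-2\right) 2\right) = -100 - -332 = -100 + 332 = 232$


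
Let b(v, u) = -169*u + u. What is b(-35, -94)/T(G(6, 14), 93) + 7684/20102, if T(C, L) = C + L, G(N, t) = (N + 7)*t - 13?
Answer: 79865998/1316681 ≈ 60.657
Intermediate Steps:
b(v, u) = -168*u
G(N, t) = -13 + t*(7 + N) (G(N, t) = (7 + N)*t - 13 = t*(7 + N) - 13 = -13 + t*(7 + N))
b(-35, -94)/T(G(6, 14), 93) + 7684/20102 = (-168*(-94))/((-13 + 7*14 + 6*14) + 93) + 7684/20102 = 15792/((-13 + 98 + 84) + 93) + 7684*(1/20102) = 15792/(169 + 93) + 3842/10051 = 15792/262 + 3842/10051 = 15792*(1/262) + 3842/10051 = 7896/131 + 3842/10051 = 79865998/1316681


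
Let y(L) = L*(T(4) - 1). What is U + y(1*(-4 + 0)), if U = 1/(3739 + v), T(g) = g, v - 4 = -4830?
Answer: -13045/1087 ≈ -12.001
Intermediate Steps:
v = -4826 (v = 4 - 4830 = -4826)
y(L) = 3*L (y(L) = L*(4 - 1) = L*3 = 3*L)
U = -1/1087 (U = 1/(3739 - 4826) = 1/(-1087) = -1/1087 ≈ -0.00091996)
U + y(1*(-4 + 0)) = -1/1087 + 3*(1*(-4 + 0)) = -1/1087 + 3*(1*(-4)) = -1/1087 + 3*(-4) = -1/1087 - 12 = -13045/1087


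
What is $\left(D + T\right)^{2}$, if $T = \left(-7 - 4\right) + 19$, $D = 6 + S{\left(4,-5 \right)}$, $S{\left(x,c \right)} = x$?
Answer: $324$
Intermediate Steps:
$D = 10$ ($D = 6 + 4 = 10$)
$T = 8$ ($T = \left(-7 - 4\right) + 19 = -11 + 19 = 8$)
$\left(D + T\right)^{2} = \left(10 + 8\right)^{2} = 18^{2} = 324$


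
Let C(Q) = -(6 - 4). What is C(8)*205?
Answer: -410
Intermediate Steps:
C(Q) = -2 (C(Q) = -1*2 = -2)
C(8)*205 = -2*205 = -410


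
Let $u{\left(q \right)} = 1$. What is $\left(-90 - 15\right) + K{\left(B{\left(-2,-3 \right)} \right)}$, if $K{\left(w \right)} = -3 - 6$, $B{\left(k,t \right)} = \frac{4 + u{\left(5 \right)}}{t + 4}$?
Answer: $-114$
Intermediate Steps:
$B{\left(k,t \right)} = \frac{5}{4 + t}$ ($B{\left(k,t \right)} = \frac{4 + 1}{t + 4} = \frac{5}{4 + t}$)
$K{\left(w \right)} = -9$ ($K{\left(w \right)} = -3 - 6 = -9$)
$\left(-90 - 15\right) + K{\left(B{\left(-2,-3 \right)} \right)} = \left(-90 - 15\right) - 9 = -105 - 9 = -114$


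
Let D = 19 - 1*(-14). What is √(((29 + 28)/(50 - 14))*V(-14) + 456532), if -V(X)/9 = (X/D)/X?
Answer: √220961279/22 ≈ 675.67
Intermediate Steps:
D = 33 (D = 19 + 14 = 33)
V(X) = -3/11 (V(X) = -9*X/33/X = -9*1/33 = -3/11)
√(((29 + 28)/(50 - 14))*V(-14) + 456532) = √(((29 + 28)/(50 - 14))*(-3/11) + 456532) = √((57/36)*(-3/11) + 456532) = √((57*(1/36))*(-3/11) + 456532) = √((19/12)*(-3/11) + 456532) = √(-19/44 + 456532) = √(20087389/44) = √220961279/22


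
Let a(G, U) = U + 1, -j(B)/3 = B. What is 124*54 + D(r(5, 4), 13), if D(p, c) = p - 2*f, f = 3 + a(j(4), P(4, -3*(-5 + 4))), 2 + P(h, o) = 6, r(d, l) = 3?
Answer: 6683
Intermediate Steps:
j(B) = -3*B
P(h, o) = 4 (P(h, o) = -2 + 6 = 4)
a(G, U) = 1 + U
f = 8 (f = 3 + (1 + 4) = 3 + 5 = 8)
D(p, c) = -16 + p (D(p, c) = p - 2*8 = p - 16 = -16 + p)
124*54 + D(r(5, 4), 13) = 124*54 + (-16 + 3) = 6696 - 13 = 6683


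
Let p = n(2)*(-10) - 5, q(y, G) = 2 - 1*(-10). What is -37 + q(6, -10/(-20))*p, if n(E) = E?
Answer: -337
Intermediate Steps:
q(y, G) = 12 (q(y, G) = 2 + 10 = 12)
p = -25 (p = 2*(-10) - 5 = -20 - 5 = -25)
-37 + q(6, -10/(-20))*p = -37 + 12*(-25) = -37 - 300 = -337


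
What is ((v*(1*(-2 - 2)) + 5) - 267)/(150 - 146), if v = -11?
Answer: -109/2 ≈ -54.500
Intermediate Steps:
((v*(1*(-2 - 2)) + 5) - 267)/(150 - 146) = ((-11*(-2 - 2) + 5) - 267)/(150 - 146) = ((-11*(-4) + 5) - 267)/4 = ((-11*(-4) + 5) - 267)*(¼) = ((44 + 5) - 267)*(¼) = (49 - 267)*(¼) = -218*¼ = -109/2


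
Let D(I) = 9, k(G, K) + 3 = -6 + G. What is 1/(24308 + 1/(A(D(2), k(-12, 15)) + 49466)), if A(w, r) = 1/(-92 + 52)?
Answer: 1978639/48096756852 ≈ 4.1139e-5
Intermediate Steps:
k(G, K) = -9 + G (k(G, K) = -3 + (-6 + G) = -9 + G)
A(w, r) = -1/40 (A(w, r) = 1/(-40) = -1/40)
1/(24308 + 1/(A(D(2), k(-12, 15)) + 49466)) = 1/(24308 + 1/(-1/40 + 49466)) = 1/(24308 + 1/(1978639/40)) = 1/(24308 + 40/1978639) = 1/(48096756852/1978639) = 1978639/48096756852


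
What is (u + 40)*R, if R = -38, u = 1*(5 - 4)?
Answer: -1558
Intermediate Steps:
u = 1 (u = 1*1 = 1)
(u + 40)*R = (1 + 40)*(-38) = 41*(-38) = -1558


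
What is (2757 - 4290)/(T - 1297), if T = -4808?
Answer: 511/2035 ≈ 0.25111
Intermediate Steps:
(2757 - 4290)/(T - 1297) = (2757 - 4290)/(-4808 - 1297) = -1533/(-6105) = -1533*(-1/6105) = 511/2035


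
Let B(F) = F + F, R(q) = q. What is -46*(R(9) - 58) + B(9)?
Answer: 2272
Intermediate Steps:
B(F) = 2*F
-46*(R(9) - 58) + B(9) = -46*(9 - 58) + 2*9 = -46*(-49) + 18 = 2254 + 18 = 2272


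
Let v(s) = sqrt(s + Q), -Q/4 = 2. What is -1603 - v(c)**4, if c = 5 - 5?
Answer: -1667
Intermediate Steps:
Q = -8 (Q = -4*2 = -8)
c = 0
v(s) = sqrt(-8 + s) (v(s) = sqrt(s - 8) = sqrt(-8 + s))
-1603 - v(c)**4 = -1603 - (sqrt(-8 + 0))**4 = -1603 - (sqrt(-8))**4 = -1603 - (2*I*sqrt(2))**4 = -1603 - 1*64 = -1603 - 64 = -1667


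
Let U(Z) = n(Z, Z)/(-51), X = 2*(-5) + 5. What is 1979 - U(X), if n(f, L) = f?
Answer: 100924/51 ≈ 1978.9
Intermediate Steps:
X = -5 (X = -10 + 5 = -5)
U(Z) = -Z/51 (U(Z) = Z/(-51) = Z*(-1/51) = -Z/51)
1979 - U(X) = 1979 - (-1)*(-5)/51 = 1979 - 1*5/51 = 1979 - 5/51 = 100924/51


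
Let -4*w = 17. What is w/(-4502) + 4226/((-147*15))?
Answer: -76064323/39707640 ≈ -1.9156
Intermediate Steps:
w = -17/4 (w = -¼*17 = -17/4 ≈ -4.2500)
w/(-4502) + 4226/((-147*15)) = -17/4/(-4502) + 4226/((-147*15)) = -17/4*(-1/4502) + 4226/(-2205) = 17/18008 + 4226*(-1/2205) = 17/18008 - 4226/2205 = -76064323/39707640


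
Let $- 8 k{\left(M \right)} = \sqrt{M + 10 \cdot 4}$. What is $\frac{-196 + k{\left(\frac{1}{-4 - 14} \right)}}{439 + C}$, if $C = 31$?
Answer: $- \frac{98}{235} - \frac{\sqrt{1438}}{22560} \approx -0.4187$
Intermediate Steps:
$k{\left(M \right)} = - \frac{\sqrt{40 + M}}{8}$ ($k{\left(M \right)} = - \frac{\sqrt{M + 10 \cdot 4}}{8} = - \frac{\sqrt{M + 40}}{8} = - \frac{\sqrt{40 + M}}{8}$)
$\frac{-196 + k{\left(\frac{1}{-4 - 14} \right)}}{439 + C} = \frac{-196 - \frac{\sqrt{40 + \frac{1}{-4 - 14}}}{8}}{439 + 31} = \frac{-196 - \frac{\sqrt{40 + \frac{1}{-18}}}{8}}{470} = \left(-196 - \frac{\sqrt{40 - \frac{1}{18}}}{8}\right) \frac{1}{470} = \left(-196 - \frac{\sqrt{\frac{719}{18}}}{8}\right) \frac{1}{470} = \left(-196 - \frac{\frac{1}{6} \sqrt{1438}}{8}\right) \frac{1}{470} = \left(-196 - \frac{\sqrt{1438}}{48}\right) \frac{1}{470} = - \frac{98}{235} - \frac{\sqrt{1438}}{22560}$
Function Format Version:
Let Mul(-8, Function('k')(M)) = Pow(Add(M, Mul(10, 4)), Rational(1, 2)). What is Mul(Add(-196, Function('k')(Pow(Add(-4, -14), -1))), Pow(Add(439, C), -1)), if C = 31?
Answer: Add(Rational(-98, 235), Mul(Rational(-1, 22560), Pow(1438, Rational(1, 2)))) ≈ -0.41870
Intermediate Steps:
Function('k')(M) = Mul(Rational(-1, 8), Pow(Add(40, M), Rational(1, 2))) (Function('k')(M) = Mul(Rational(-1, 8), Pow(Add(M, Mul(10, 4)), Rational(1, 2))) = Mul(Rational(-1, 8), Pow(Add(M, 40), Rational(1, 2))) = Mul(Rational(-1, 8), Pow(Add(40, M), Rational(1, 2))))
Mul(Add(-196, Function('k')(Pow(Add(-4, -14), -1))), Pow(Add(439, C), -1)) = Mul(Add(-196, Mul(Rational(-1, 8), Pow(Add(40, Pow(Add(-4, -14), -1)), Rational(1, 2)))), Pow(Add(439, 31), -1)) = Mul(Add(-196, Mul(Rational(-1, 8), Pow(Add(40, Pow(-18, -1)), Rational(1, 2)))), Pow(470, -1)) = Mul(Add(-196, Mul(Rational(-1, 8), Pow(Add(40, Rational(-1, 18)), Rational(1, 2)))), Rational(1, 470)) = Mul(Add(-196, Mul(Rational(-1, 8), Pow(Rational(719, 18), Rational(1, 2)))), Rational(1, 470)) = Mul(Add(-196, Mul(Rational(-1, 8), Mul(Rational(1, 6), Pow(1438, Rational(1, 2))))), Rational(1, 470)) = Mul(Add(-196, Mul(Rational(-1, 48), Pow(1438, Rational(1, 2)))), Rational(1, 470)) = Add(Rational(-98, 235), Mul(Rational(-1, 22560), Pow(1438, Rational(1, 2))))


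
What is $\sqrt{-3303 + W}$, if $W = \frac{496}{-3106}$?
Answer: $\frac{i \sqrt{7966590271}}{1553} \approx 57.473 i$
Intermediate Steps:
$W = - \frac{248}{1553}$ ($W = 496 \left(- \frac{1}{3106}\right) = - \frac{248}{1553} \approx -0.15969$)
$\sqrt{-3303 + W} = \sqrt{-3303 - \frac{248}{1553}} = \sqrt{- \frac{5129807}{1553}} = \frac{i \sqrt{7966590271}}{1553}$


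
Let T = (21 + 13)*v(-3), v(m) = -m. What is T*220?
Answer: 22440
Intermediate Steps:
T = 102 (T = (21 + 13)*(-1*(-3)) = 34*3 = 102)
T*220 = 102*220 = 22440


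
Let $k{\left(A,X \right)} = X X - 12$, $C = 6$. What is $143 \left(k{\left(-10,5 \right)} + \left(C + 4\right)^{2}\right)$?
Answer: $16159$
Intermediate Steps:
$k{\left(A,X \right)} = -12 + X^{2}$ ($k{\left(A,X \right)} = X^{2} - 12 = -12 + X^{2}$)
$143 \left(k{\left(-10,5 \right)} + \left(C + 4\right)^{2}\right) = 143 \left(\left(-12 + 5^{2}\right) + \left(6 + 4\right)^{2}\right) = 143 \left(\left(-12 + 25\right) + 10^{2}\right) = 143 \left(13 + 100\right) = 143 \cdot 113 = 16159$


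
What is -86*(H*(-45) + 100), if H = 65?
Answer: 242950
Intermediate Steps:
-86*(H*(-45) + 100) = -86*(65*(-45) + 100) = -86*(-2925 + 100) = -86*(-2825) = 242950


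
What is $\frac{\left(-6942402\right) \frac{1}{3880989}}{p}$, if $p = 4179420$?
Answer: $- \frac{128563}{300375611970} \approx -4.2801 \cdot 10^{-7}$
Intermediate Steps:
$\frac{\left(-6942402\right) \frac{1}{3880989}}{p} = \frac{\left(-6942402\right) \frac{1}{3880989}}{4179420} = \left(-6942402\right) \frac{1}{3880989} \cdot \frac{1}{4179420} = \left(- \frac{771378}{431221}\right) \frac{1}{4179420} = - \frac{128563}{300375611970}$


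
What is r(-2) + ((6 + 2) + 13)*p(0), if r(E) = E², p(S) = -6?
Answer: -122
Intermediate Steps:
r(-2) + ((6 + 2) + 13)*p(0) = (-2)² + ((6 + 2) + 13)*(-6) = 4 + (8 + 13)*(-6) = 4 + 21*(-6) = 4 - 126 = -122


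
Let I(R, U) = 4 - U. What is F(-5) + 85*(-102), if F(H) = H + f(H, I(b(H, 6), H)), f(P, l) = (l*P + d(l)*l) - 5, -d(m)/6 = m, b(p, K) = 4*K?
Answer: -9211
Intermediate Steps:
d(m) = -6*m
f(P, l) = -5 - 6*l² + P*l (f(P, l) = (l*P + (-6*l)*l) - 5 = (P*l - 6*l²) - 5 = (-6*l² + P*l) - 5 = -5 - 6*l² + P*l)
F(H) = -5 + H - 6*(4 - H)² + H*(4 - H) (F(H) = H + (-5 - 6*(4 - H)² + H*(4 - H)) = -5 + H - 6*(4 - H)² + H*(4 - H))
F(-5) + 85*(-102) = (-101 - 7*(-5)² + 53*(-5)) + 85*(-102) = (-101 - 7*25 - 265) - 8670 = (-101 - 175 - 265) - 8670 = -541 - 8670 = -9211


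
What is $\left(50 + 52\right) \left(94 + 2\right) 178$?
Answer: $1742976$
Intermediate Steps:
$\left(50 + 52\right) \left(94 + 2\right) 178 = 102 \cdot 96 \cdot 178 = 9792 \cdot 178 = 1742976$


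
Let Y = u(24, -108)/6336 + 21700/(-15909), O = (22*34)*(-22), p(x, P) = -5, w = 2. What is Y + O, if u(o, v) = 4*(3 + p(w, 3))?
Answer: -69120539159/4199976 ≈ -16457.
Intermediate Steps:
u(o, v) = -8 (u(o, v) = 4*(3 - 5) = 4*(-2) = -8)
O = -16456 (O = 748*(-22) = -16456)
Y = -5734103/4199976 (Y = -8/6336 + 21700/(-15909) = -8*1/6336 + 21700*(-1/15909) = -1/792 - 21700/15909 = -5734103/4199976 ≈ -1.3653)
Y + O = -5734103/4199976 - 16456 = -69120539159/4199976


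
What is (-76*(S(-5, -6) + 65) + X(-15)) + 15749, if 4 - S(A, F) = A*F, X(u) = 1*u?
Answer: 12770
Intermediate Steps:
X(u) = u
S(A, F) = 4 - A*F
(-76*(S(-5, -6) + 65) + X(-15)) + 15749 = (-76*((4 - 1*(-5)*(-6)) + 65) - 15) + 15749 = (-76*((4 - 30) + 65) - 15) + 15749 = (-76*(-26 + 65) - 15) + 15749 = (-76*39 - 15) + 15749 = (-2964 - 15) + 15749 = -2979 + 15749 = 12770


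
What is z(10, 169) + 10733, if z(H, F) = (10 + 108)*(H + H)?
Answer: 13093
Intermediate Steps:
z(H, F) = 236*H (z(H, F) = 118*(2*H) = 236*H)
z(10, 169) + 10733 = 236*10 + 10733 = 2360 + 10733 = 13093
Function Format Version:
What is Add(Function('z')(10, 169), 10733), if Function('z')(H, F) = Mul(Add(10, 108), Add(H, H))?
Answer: 13093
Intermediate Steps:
Function('z')(H, F) = Mul(236, H) (Function('z')(H, F) = Mul(118, Mul(2, H)) = Mul(236, H))
Add(Function('z')(10, 169), 10733) = Add(Mul(236, 10), 10733) = Add(2360, 10733) = 13093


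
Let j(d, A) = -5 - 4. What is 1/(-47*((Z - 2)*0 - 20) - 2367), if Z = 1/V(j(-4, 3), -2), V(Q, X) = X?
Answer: -1/1427 ≈ -0.00070077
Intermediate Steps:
j(d, A) = -9
Z = -1/2 (Z = 1/(-2) = -1/2 ≈ -0.50000)
1/(-47*((Z - 2)*0 - 20) - 2367) = 1/(-47*((-1/2 - 2)*0 - 20) - 2367) = 1/(-47*(-5/2*0 - 20) - 2367) = 1/(-47*(0 - 20) - 2367) = 1/(-47*(-20) - 2367) = 1/(940 - 2367) = 1/(-1427) = -1/1427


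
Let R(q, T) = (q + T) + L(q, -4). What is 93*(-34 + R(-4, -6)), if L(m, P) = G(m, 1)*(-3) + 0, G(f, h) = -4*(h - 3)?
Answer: -6324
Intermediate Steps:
G(f, h) = 12 - 4*h (G(f, h) = -4*(-3 + h) = 12 - 4*h)
L(m, P) = -24 (L(m, P) = (12 - 4*1)*(-3) + 0 = (12 - 4)*(-3) + 0 = 8*(-3) + 0 = -24 + 0 = -24)
R(q, T) = -24 + T + q (R(q, T) = (q + T) - 24 = (T + q) - 24 = -24 + T + q)
93*(-34 + R(-4, -6)) = 93*(-34 + (-24 - 6 - 4)) = 93*(-34 - 34) = 93*(-68) = -6324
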